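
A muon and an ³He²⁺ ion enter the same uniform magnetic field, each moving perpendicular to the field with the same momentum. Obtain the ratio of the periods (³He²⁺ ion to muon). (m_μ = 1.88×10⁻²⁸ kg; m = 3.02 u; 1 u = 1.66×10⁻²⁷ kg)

ratio ≈ 13.3

T = 2πm/(qB) is independent of speed, so T₂/T₁ = (m₂/q₂)/(m₁/q₁).
T_{³He²⁺ ion}/T_{muon} = (5.01×10^-27/2e) / (1.88×10^-28/1e) = 13.3.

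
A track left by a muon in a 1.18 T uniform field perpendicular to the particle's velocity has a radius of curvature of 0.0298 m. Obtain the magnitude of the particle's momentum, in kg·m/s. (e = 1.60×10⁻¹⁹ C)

p ≈ 5.63×10^-21 kg·m/s

Since qvB = mv²/r, the momentum p = mv = qBr.
p = (1×1.60×10^-19)(1.18)(0.0298) = 5.63×10^-21 kg·m/s.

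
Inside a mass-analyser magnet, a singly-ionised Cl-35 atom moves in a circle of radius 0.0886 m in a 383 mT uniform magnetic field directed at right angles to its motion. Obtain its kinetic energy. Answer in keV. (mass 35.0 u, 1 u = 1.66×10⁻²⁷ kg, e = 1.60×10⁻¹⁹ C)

v = qBr/m = (1×1.60×10^-19)(0.383)(0.0886) / (5.81×10^-26) = 9.34×10^4 m/s.
K = ½mv² = 0.5·(5.81×10^-26)·(9.34×10^4)² = 2.54×10^-16 J = 1.59 keV.

K ≈ 1.59 keV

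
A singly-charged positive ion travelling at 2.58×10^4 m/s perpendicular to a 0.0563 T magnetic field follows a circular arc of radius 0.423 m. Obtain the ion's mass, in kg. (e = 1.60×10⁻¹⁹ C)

m ≈ 1.48×10^-25 kg

qvB = mv²/r ⇒ m = qBr/v.
m = (1×1.60×10^-19)(0.0563)(0.423) / (2.58×10^4) = 1.48×10^-25 kg.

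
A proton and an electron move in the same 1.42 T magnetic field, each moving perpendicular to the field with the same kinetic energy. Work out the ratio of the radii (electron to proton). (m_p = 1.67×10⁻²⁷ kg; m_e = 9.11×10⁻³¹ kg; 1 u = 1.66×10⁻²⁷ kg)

ratio ≈ 0.0234

r = √(2mK)/(qB) ⇒ at equal K, r ∝ √m/q.
r_{electron}/r_{proton} = 0.0234.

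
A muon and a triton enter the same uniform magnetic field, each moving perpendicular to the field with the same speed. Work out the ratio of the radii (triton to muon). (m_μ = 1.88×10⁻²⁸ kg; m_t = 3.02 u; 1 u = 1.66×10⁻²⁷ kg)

r = mv/(qB) ⇒ at equal v, r ∝ m/q.
r_{triton}/r_{muon} = 26.7.

ratio ≈ 26.7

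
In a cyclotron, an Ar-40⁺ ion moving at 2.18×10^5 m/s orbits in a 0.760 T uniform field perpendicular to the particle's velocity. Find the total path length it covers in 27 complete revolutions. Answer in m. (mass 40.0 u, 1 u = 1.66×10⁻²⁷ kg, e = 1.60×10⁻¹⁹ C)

L ≈ 20.2 m

r = mv/(qB) = 0.119 m, so one revolution covers 2πr = 0.748 m.
In 27 revolutions: L = 27·2πr = 20.2 m.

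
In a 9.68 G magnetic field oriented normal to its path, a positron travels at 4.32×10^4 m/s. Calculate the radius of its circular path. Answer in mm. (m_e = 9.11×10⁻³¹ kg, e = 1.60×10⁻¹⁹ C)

The magnetic force provides the centripetal force: qvB = mv²/r, so r = mv/(qB).
r = (9.11×10^-31 kg)(4.32×10^4 m/s) / [(1×1.60×10^-19 C)(9.68×10^-4 T)] = 2.54×10^-4 m.

r ≈ 0.254 mm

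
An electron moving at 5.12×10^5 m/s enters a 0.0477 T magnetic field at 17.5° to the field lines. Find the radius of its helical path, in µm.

Only the perpendicular component v⊥ = v sin17.5° = 1.54×10^5 m/s is bent by the field.
r = m v⊥ /(qB) = (9.11×10^-31)(1.54×10^5) / [(1×1.60×10^-19)(0.0477)] = 1.84×10^-5 m.

r ≈ 18.4 µm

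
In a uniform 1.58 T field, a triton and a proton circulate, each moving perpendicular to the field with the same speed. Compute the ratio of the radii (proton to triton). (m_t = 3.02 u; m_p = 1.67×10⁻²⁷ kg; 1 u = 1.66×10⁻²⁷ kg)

r = mv/(qB) ⇒ at equal v, r ∝ m/q.
r_{proton}/r_{triton} = 0.333.

ratio ≈ 0.333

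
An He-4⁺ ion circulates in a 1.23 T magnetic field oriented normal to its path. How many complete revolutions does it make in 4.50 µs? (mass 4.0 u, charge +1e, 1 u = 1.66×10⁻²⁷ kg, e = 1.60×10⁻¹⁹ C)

T = 2πm/(qB) = 2π(6.64×10^-27) / [(1×1.60×10^-19)(1.23)] = 2.1199×10^-7 s.
N = t/T = 4.50×10^-6 / 2.1199×10^-7 ≈ 21.23, so 21 complete revolutions.

N = 21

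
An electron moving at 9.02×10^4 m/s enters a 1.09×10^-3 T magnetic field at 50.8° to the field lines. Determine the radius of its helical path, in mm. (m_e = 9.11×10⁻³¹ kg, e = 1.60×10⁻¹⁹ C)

Only the perpendicular component v⊥ = v sin50.8° = 6.99×10^4 m/s is bent by the field.
r = m v⊥ /(qB) = (9.11×10^-31)(6.99×10^4) / [(1×1.60×10^-19)(1.09×10^-3)] = 3.65×10^-4 m.

r ≈ 0.365 mm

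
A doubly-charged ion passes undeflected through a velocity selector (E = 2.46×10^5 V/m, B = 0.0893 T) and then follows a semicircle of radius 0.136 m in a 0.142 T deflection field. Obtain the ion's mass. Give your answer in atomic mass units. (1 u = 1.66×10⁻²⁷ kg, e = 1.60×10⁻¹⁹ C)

v = E/B₁ = 2.75×10^6 m/s.
From r = mv/(qB₂), m = qB₂r/v = (2×1.60×10^-19)(0.142)(0.136) / (2.75×10^6) = 2.24×10^-27 kg.
In atomic mass units: m = 2.24×10^-27 / 1.66×10^-27 = 1.35 u.

m ≈ 1.35 u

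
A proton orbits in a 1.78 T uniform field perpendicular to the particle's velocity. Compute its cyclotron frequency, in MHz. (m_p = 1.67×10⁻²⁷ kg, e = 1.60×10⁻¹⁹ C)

f ≈ 27.1 MHz

f = qB/(2πm) = (1×1.60×10^-19)(1.78) / [2π(1.67×10^-27)] = 2.71×10^7 Hz.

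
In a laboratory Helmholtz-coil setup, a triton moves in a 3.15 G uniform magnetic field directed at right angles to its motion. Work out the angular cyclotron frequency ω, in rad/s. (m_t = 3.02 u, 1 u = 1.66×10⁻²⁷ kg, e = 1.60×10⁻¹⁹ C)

ω = qB/m = (1×1.60×10^-19)(3.15×10^-4) / (5.01×10^-27) = 1.01×10^4 rad/s.

ω ≈ 1.01×10^4 rad/s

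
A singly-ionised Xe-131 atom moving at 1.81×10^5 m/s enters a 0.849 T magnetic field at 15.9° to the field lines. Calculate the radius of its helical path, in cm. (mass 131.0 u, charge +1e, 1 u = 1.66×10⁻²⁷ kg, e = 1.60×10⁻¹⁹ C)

Only the perpendicular component v⊥ = v sin15.9° = 4.96×10^4 m/s is bent by the field.
r = m v⊥ /(qB) = (2.17×10^-25)(4.96×10^4) / [(1×1.60×10^-19)(0.849)] = 0.0794 m.

r ≈ 7.94 cm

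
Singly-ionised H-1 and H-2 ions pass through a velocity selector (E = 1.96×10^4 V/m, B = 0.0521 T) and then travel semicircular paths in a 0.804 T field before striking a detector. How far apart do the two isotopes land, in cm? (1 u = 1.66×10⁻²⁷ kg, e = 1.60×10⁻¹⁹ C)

Both emerge at v = E/B₁ = 3.76×10^5 m/s.
r = mv/(qB₂), so r₁ = 4.85×10^-3 m and r₂ = 9.71×10^-3 m, giving Δr = 4.85×10^-3 m.
After a semicircle each ion lands a diameter 2r from the entry slit, so the separation is 2Δr = 9.71×10^-3 m.

Δd ≈ 0.971 cm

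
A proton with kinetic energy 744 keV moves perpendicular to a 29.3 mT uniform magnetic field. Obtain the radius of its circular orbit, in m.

Convert the energy: K = 744 keV = 1.19×10^-13 J.
v = √(2K/m) = √(2·1.19×10^-13/1.67×10^-27) = 1.19×10^7 m/s.
r = mv/(qB) = (1.67×10^-27)(1.19×10^7) / [(1×1.60×10^-19)(0.0293)] = 4.25 m.

r ≈ 4.25 m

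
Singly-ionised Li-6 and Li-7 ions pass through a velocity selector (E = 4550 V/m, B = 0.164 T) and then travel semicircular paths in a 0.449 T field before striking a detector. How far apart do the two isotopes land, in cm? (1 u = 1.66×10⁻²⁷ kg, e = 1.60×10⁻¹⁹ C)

Both emerge at v = E/B₁ = 2.77×10^4 m/s.
r = mv/(qB₂), so r₁ = 3.846×10^-3 m and r₂ = 4.488×10^-3 m, giving Δr = 6.41×10^-4 m.
After a semicircle each ion lands a diameter 2r from the entry slit, so the separation is 2Δr = 1.28×10^-3 m.

Δd ≈ 0.128 cm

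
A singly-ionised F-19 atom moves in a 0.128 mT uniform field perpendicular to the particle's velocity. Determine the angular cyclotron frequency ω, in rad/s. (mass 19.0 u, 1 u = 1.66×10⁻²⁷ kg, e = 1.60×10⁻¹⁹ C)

ω ≈ 649 rad/s

ω = qB/m = (1×1.60×10^-19)(1.28×10^-4) / (3.15×10^-26) = 649 rad/s.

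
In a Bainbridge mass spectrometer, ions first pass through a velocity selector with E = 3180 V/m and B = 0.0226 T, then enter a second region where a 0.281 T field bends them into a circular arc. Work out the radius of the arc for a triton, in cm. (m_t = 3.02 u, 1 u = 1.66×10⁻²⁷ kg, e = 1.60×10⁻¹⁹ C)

r ≈ 1.57 cm

The selector passes v = E/B = 3180/0.0226 = 1.41×10^5 m/s.
In the deflection region, r = mv/(qB₂) = (5.01×10^-27)(1.41×10^5) / [(1×1.60×10^-19)(0.281)] = 0.0157 m.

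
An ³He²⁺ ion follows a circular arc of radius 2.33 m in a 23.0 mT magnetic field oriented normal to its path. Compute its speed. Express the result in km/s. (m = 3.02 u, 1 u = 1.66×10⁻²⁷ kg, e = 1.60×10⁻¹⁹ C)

v ≈ 3420 km/s

From qvB = mv²/r, v = qBr/m.
v = (2×1.60×10^-19)(0.0230)(2.33) / (5.01×10^-27) = 3.42×10^6 m/s.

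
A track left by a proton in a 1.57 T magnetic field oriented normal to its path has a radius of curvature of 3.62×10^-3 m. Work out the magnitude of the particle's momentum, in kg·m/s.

p ≈ 9.09×10^-22 kg·m/s

Since qvB = mv²/r, the momentum p = mv = qBr.
p = (1×1.60×10^-19)(1.57)(3.62×10^-3) = 9.09×10^-22 kg·m/s.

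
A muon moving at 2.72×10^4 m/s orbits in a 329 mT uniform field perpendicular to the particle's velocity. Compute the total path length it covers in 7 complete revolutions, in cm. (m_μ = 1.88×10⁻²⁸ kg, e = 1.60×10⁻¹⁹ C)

L ≈ 0.427 cm

r = mv/(qB) = 9.71×10^-5 m, so one revolution covers 2πr = 6.10×10^-4 m.
In 7 revolutions: L = 7·2πr = 4.27×10^-3 m.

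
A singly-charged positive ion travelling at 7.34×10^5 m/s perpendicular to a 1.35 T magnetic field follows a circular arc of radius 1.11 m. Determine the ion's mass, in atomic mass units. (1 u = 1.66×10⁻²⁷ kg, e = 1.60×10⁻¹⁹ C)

qvB = mv²/r ⇒ m = qBr/v.
m = (1×1.60×10^-19)(1.35)(1.11) / (7.34×10^5) = 3.27×10^-25 kg = 197 u.

m ≈ 197 u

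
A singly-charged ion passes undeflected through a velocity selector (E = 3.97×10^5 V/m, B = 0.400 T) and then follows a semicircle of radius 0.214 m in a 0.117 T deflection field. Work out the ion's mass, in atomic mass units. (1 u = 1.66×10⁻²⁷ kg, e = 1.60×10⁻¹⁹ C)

m ≈ 2.43 u

v = E/B₁ = 9.93×10^5 m/s.
From r = mv/(qB₂), m = qB₂r/v = (1×1.60×10^-19)(0.117)(0.214) / (9.93×10^5) = 4.04×10^-27 kg.
In atomic mass units: m = 4.04×10^-27 / 1.66×10^-27 = 2.43 u.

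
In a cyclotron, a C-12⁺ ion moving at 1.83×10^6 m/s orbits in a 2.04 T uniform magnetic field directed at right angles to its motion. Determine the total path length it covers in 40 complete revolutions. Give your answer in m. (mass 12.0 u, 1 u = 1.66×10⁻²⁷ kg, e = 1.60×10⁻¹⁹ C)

L ≈ 28.1 m

r = mv/(qB) = 0.112 m, so one revolution covers 2πr = 0.702 m.
In 40 revolutions: L = 40·2πr = 28.1 m.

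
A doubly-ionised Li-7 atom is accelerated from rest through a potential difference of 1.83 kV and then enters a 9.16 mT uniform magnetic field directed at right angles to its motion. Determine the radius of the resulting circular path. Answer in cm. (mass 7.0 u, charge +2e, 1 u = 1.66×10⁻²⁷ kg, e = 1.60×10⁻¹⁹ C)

The kinetic energy gained is K = qV = (2×1.60×10^-19)(1830) = 5.86×10^-16 J.
v = √(2K/m) = 3.17×10^5 m/s.
r = mv/(qB) = (1.16×10^-26)(3.17×10^5) / [(2×1.60×10^-19)(9.16×10^-3)] = 1.26 m.

r ≈ 126 cm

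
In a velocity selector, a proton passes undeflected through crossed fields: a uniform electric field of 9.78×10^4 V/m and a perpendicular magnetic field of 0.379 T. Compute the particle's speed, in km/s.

v ≈ 258 km/s

For zero net force, qE = qvB, so v = E/B.
v = (9.78×10^4) / (0.379) = 2.58×10^5 m/s.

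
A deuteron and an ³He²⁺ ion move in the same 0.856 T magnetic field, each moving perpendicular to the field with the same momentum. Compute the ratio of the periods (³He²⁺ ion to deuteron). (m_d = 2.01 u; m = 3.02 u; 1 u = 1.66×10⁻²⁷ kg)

T = 2πm/(qB) is independent of speed, so T₂/T₁ = (m₂/q₂)/(m₁/q₁).
T_{³He²⁺ ion}/T_{deuteron} = (5.01×10^-27/2e) / (3.34×10^-27/1e) = 0.751.

ratio ≈ 0.751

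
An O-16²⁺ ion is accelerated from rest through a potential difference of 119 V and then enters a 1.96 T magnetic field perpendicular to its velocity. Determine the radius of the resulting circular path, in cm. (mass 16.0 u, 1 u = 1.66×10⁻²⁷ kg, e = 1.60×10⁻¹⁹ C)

r ≈ 0.227 cm

The kinetic energy gained is K = qV = (2×1.60×10^-19)(119) = 3.81×10^-17 J.
v = √(2K/m) = 5.35×10^4 m/s.
r = mv/(qB) = (2.66×10^-26)(5.35×10^4) / [(2×1.60×10^-19)(1.96)] = 2.27×10^-3 m.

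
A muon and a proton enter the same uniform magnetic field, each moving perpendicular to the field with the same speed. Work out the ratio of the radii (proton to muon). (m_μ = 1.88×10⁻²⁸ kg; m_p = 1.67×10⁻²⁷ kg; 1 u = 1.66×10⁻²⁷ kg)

ratio ≈ 8.88

r = mv/(qB) ⇒ at equal v, r ∝ m/q.
r_{proton}/r_{muon} = 8.88.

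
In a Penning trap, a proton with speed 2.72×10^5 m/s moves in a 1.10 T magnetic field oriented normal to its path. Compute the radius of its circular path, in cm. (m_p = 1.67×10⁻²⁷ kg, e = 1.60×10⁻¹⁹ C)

The magnetic force provides the centripetal force: qvB = mv²/r, so r = mv/(qB).
r = (1.67×10^-27 kg)(2.72×10^5 m/s) / [(1×1.60×10^-19 C)(1.10 T)] = 2.58×10^-3 m.

r ≈ 0.258 cm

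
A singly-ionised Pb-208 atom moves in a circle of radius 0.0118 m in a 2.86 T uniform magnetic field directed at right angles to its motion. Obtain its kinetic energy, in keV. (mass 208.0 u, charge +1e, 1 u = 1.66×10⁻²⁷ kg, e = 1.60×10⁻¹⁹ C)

v = qBr/m = (1×1.60×10^-19)(2.86)(0.0118) / (3.45×10^-25) = 1.56×10^4 m/s.
K = ½mv² = 0.5·(3.45×10^-25)·(1.56×10^4)² = 4.22×10^-17 J = 0.264 keV.

K ≈ 0.264 keV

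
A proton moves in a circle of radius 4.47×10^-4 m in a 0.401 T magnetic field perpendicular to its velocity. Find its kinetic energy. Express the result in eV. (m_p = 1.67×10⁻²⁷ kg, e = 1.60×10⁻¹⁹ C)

K ≈ 1.54 eV

v = qBr/m = (1×1.60×10^-19)(0.401)(4.47×10^-4) / (1.67×10^-27) = 1.72×10^4 m/s.
K = ½mv² = 0.5·(1.67×10^-27)·(1.72×10^4)² = 2.46×10^-19 J = 1.54 eV.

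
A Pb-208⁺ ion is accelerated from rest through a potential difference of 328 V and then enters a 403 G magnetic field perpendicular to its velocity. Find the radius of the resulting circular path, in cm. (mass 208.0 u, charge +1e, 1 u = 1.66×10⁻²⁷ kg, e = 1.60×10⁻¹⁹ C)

The kinetic energy gained is K = qV = (1×1.60×10^-19)(328) = 5.25×10^-17 J.
v = √(2K/m) = 1.74×10^4 m/s.
r = mv/(qB) = (3.45×10^-25)(1.74×10^4) / [(1×1.60×10^-19)(0.0403)] = 0.934 m.

r ≈ 93.4 cm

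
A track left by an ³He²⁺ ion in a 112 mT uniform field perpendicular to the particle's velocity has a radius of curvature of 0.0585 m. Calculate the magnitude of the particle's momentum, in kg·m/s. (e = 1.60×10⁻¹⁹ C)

Since qvB = mv²/r, the momentum p = mv = qBr.
p = (2×1.60×10^-19)(0.112)(0.0585) = 2.10×10^-21 kg·m/s.

p ≈ 2.10×10^-21 kg·m/s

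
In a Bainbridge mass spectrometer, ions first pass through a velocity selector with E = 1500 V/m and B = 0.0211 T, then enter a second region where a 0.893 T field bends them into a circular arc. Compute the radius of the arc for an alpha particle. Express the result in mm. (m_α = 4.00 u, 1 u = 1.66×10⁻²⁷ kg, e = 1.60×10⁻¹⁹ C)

r ≈ 1.65 mm

The selector passes v = E/B = 1500/0.0211 = 7.11×10^4 m/s.
In the deflection region, r = mv/(qB₂) = (6.64×10^-27)(7.11×10^4) / [(2×1.60×10^-19)(0.893)] = 1.65×10^-3 m.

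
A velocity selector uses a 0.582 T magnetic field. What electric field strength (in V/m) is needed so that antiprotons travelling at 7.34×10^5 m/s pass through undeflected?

qE = qvB ⇒ E = vB = (7.34×10^5)(0.582) = 4.27×10^5 V/m.

E ≈ 4.27×10^5 V/m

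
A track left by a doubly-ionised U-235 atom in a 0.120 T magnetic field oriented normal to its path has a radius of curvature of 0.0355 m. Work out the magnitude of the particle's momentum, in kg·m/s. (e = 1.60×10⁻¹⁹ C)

p ≈ 1.36×10^-21 kg·m/s

Since qvB = mv²/r, the momentum p = mv = qBr.
p = (2×1.60×10^-19)(0.120)(0.0355) = 1.36×10^-21 kg·m/s.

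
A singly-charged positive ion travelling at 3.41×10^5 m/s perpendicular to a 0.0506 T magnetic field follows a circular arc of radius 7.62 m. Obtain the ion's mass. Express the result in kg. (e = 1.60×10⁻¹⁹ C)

qvB = mv²/r ⇒ m = qBr/v.
m = (1×1.60×10^-19)(0.0506)(7.62) / (3.41×10^5) = 1.81×10^-25 kg.

m ≈ 1.81×10^-25 kg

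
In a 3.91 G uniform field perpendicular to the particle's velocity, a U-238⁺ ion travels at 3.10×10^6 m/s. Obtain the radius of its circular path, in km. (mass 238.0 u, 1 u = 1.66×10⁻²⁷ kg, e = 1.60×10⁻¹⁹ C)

r ≈ 19.6 km

The magnetic force provides the centripetal force: qvB = mv²/r, so r = mv/(qB).
r = (3.95×10^-25 kg)(3.10×10^6 m/s) / [(1×1.60×10^-19 C)(3.91×10^-4 T)] = 1.96×10^4 m.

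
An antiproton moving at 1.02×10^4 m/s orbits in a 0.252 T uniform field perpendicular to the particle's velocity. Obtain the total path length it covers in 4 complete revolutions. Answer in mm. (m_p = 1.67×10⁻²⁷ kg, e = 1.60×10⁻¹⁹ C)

r = mv/(qB) = 4.22×10^-4 m, so one revolution covers 2πr = 2.65×10^-3 m.
In 4 revolutions: L = 4·2πr = 0.0106 m.

L ≈ 10.6 mm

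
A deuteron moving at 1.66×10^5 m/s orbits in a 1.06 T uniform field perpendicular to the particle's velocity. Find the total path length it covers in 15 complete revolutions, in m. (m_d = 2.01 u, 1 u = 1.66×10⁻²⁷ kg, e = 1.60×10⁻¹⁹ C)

L ≈ 0.308 m

r = mv/(qB) = 3.27×10^-3 m, so one revolution covers 2πr = 0.0205 m.
In 15 revolutions: L = 15·2πr = 0.308 m.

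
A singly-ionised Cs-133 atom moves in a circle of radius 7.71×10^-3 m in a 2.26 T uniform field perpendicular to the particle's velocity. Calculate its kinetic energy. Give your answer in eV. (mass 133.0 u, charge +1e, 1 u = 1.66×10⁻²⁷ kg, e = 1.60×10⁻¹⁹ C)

K ≈ 110 eV

v = qBr/m = (1×1.60×10^-19)(2.26)(7.71×10^-3) / (2.21×10^-25) = 1.26×10^4 m/s.
K = ½mv² = 0.5·(2.21×10^-25)·(1.26×10^4)² = 1.76×10^-17 J = 110 eV.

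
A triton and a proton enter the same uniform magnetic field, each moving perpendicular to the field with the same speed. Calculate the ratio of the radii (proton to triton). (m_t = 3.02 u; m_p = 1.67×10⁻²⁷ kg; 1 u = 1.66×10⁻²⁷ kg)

ratio ≈ 0.333

r = mv/(qB) ⇒ at equal v, r ∝ m/q.
r_{proton}/r_{triton} = 0.333.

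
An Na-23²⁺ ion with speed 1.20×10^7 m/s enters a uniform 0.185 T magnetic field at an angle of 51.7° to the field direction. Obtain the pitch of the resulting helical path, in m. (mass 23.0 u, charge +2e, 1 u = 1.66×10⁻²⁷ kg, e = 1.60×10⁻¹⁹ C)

pitch ≈ 30.1 m

The velocity component along B is v∥ = v cos51.7° = 7.44×10^6 m/s.
The cyclotron period T = 2πm/(qB) = 4.05×10^-6 s is set by m, q, B alone.
Pitch = v∥·T = (7.44×10^6)(4.05×10^-6) = 30.1 m.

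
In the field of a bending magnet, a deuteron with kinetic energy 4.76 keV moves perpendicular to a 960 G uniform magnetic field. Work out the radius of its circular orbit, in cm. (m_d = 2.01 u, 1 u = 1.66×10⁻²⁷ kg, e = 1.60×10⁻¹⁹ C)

Convert the energy: K = 4.76 keV = 7.62×10^-16 J.
v = √(2K/m) = √(2·7.62×10^-16/3.34×10^-27) = 6.76×10^5 m/s.
r = mv/(qB) = (3.34×10^-27)(6.76×10^5) / [(1×1.60×10^-19)(0.0960)] = 0.147 m.

r ≈ 14.7 cm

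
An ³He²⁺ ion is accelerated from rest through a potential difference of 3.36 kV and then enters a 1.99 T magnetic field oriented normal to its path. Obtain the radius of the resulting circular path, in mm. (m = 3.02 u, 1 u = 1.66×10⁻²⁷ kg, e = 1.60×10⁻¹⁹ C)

r ≈ 5.16 mm

The kinetic energy gained is K = qV = (2×1.60×10^-19)(3360) = 1.08×10^-15 J.
v = √(2K/m) = 6.55×10^5 m/s.
r = mv/(qB) = (5.01×10^-27)(6.55×10^5) / [(2×1.60×10^-19)(1.99)] = 5.16×10^-3 m.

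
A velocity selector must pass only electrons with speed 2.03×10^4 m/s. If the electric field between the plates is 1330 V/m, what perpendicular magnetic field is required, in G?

B ≈ 655 G

qE = qvB ⇒ B = E/v = (1330) / (2.03×10^4) = 0.0655 T.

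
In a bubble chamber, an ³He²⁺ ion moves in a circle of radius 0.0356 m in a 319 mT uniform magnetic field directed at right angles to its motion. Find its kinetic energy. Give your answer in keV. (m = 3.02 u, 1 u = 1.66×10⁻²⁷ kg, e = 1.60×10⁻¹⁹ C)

v = qBr/m = (2×1.60×10^-19)(0.319)(0.0356) / (5.01×10^-27) = 7.25×10^5 m/s.
K = ½mv² = 0.5·(5.01×10^-27)·(7.25×10^5)² = 1.32×10^-15 J = 8.23 keV.

K ≈ 8.23 keV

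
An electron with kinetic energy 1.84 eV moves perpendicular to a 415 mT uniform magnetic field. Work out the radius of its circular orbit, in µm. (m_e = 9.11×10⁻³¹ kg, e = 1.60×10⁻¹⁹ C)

Convert the energy: K = 1.84 eV = 2.94×10^-19 J.
v = √(2K/m) = √(2·2.94×10^-19/9.11×10^-31) = 8.04×10^5 m/s.
r = mv/(qB) = (9.11×10^-31)(8.04×10^5) / [(1×1.60×10^-19)(0.415)] = 1.10×10^-5 m.

r ≈ 11.0 µm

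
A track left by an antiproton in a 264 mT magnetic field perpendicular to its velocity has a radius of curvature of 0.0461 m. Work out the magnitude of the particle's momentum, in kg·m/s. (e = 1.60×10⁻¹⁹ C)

p ≈ 1.95×10^-21 kg·m/s

Since qvB = mv²/r, the momentum p = mv = qBr.
p = (1×1.60×10^-19)(0.264)(0.0461) = 1.95×10^-21 kg·m/s.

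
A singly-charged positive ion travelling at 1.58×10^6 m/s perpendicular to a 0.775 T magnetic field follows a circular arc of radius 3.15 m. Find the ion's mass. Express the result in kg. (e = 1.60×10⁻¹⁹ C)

m ≈ 2.47×10^-25 kg

qvB = mv²/r ⇒ m = qBr/v.
m = (1×1.60×10^-19)(0.775)(3.15) / (1.58×10^6) = 2.47×10^-25 kg.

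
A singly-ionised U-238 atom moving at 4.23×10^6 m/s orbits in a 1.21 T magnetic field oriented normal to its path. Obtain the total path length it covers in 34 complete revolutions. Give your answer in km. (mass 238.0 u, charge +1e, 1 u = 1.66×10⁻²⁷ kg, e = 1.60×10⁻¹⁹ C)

r = mv/(qB) = 8.63 m, so one revolution covers 2πr = 54.2 m.
In 34 revolutions: L = 34·2πr = 1840 m.

L ≈ 1.84 km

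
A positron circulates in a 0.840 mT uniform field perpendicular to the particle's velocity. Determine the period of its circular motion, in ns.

T ≈ 42.6 ns

The cyclotron period is independent of speed: T = 2πm/(qB).
T = 2π(9.11×10^-31) / [(1×1.60×10^-19)(8.40×10^-4)] = 4.26×10^-8 s.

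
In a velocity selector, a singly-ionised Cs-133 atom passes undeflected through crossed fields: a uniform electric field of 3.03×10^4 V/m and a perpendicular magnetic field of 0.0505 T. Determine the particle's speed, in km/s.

v ≈ 600 km/s

For zero net force, qE = qvB, so v = E/B.
v = (3.03×10^4) / (0.0505) = 6.00×10^5 m/s.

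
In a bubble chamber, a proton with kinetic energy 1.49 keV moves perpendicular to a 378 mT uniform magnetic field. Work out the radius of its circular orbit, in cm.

Convert the energy: K = 1.49 keV = 2.38×10^-16 J.
v = √(2K/m) = √(2·2.38×10^-16/1.67×10^-27) = 5.34×10^5 m/s.
r = mv/(qB) = (1.67×10^-27)(5.34×10^5) / [(1×1.60×10^-19)(0.378)] = 0.0148 m.

r ≈ 1.48 cm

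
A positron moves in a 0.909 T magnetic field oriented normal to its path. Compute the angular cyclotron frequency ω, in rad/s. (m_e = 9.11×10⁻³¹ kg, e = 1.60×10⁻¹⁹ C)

ω = qB/m = (1×1.60×10^-19)(0.909) / (9.11×10^-31) = 1.60×10^11 rad/s.

ω ≈ 1.60×10^11 rad/s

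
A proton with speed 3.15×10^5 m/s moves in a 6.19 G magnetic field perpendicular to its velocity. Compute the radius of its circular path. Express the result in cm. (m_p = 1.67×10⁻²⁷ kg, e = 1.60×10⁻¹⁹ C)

r ≈ 531 cm

The magnetic force provides the centripetal force: qvB = mv²/r, so r = mv/(qB).
r = (1.67×10^-27 kg)(3.15×10^5 m/s) / [(1×1.60×10^-19 C)(6.19×10^-4 T)] = 5.31 m.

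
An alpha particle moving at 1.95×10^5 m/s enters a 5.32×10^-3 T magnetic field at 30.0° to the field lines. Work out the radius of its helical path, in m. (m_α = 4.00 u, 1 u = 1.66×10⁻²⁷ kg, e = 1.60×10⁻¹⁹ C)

Only the perpendicular component v⊥ = v sin30.0° = 9.75×10^4 m/s is bent by the field.
r = m v⊥ /(qB) = (6.64×10^-27)(9.75×10^4) / [(2×1.60×10^-19)(5.32×10^-3)] = 0.380 m.

r ≈ 0.380 m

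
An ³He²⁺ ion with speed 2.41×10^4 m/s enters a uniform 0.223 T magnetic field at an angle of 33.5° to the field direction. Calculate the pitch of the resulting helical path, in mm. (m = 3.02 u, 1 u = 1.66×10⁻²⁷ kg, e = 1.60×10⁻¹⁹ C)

pitch ≈ 8.87 mm

The velocity component along B is v∥ = v cos33.5° = 2.01×10^4 m/s.
The cyclotron period T = 2πm/(qB) = 4.41×10^-7 s is set by m, q, B alone.
Pitch = v∥·T = (2.01×10^4)(4.41×10^-7) = 8.87×10^-3 m.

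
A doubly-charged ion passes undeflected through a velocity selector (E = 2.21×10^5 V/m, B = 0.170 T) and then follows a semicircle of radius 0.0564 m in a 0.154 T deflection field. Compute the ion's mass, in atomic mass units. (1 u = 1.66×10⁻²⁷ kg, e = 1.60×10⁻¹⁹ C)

v = E/B₁ = 1.30×10^6 m/s.
From r = mv/(qB₂), m = qB₂r/v = (2×1.60×10^-19)(0.154)(0.0564) / (1.30×10^6) = 2.14×10^-27 kg.
In atomic mass units: m = 2.14×10^-27 / 1.66×10^-27 = 1.29 u.

m ≈ 1.29 u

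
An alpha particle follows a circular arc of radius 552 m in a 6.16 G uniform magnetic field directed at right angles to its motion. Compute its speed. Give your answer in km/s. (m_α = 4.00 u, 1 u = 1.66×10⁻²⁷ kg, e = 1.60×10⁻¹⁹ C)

From qvB = mv²/r, v = qBr/m.
v = (2×1.60×10^-19)(6.16×10^-4)(552) / (6.64×10^-27) = 1.64×10^7 m/s.

v ≈ 16400 km/s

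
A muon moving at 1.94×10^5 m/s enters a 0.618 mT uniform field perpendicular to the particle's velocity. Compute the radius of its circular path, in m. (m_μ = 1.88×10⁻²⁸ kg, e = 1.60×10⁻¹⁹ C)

r ≈ 0.369 m

The magnetic force provides the centripetal force: qvB = mv²/r, so r = mv/(qB).
r = (1.88×10^-28 kg)(1.94×10^5 m/s) / [(1×1.60×10^-19 C)(6.18×10^-4 T)] = 0.369 m.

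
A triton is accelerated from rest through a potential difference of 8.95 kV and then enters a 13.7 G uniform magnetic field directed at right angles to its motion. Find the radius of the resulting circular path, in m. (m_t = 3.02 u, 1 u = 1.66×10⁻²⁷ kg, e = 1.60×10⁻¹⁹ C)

r ≈ 17.3 m

The kinetic energy gained is K = qV = (1×1.60×10^-19)(8950) = 1.43×10^-15 J.
v = √(2K/m) = 7.56×10^5 m/s.
r = mv/(qB) = (5.01×10^-27)(7.56×10^5) / [(1×1.60×10^-19)(1.37×10^-3)] = 17.3 m.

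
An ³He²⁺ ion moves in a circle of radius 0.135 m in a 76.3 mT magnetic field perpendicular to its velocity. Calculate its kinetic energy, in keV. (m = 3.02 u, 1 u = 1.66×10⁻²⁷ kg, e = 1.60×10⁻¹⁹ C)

v = qBr/m = (2×1.60×10^-19)(0.0763)(0.135) / (5.01×10^-27) = 6.57×10^5 m/s.
K = ½mv² = 0.5·(5.01×10^-27)·(6.57×10^5)² = 1.08×10^-15 J = 6.77 keV.

K ≈ 6.77 keV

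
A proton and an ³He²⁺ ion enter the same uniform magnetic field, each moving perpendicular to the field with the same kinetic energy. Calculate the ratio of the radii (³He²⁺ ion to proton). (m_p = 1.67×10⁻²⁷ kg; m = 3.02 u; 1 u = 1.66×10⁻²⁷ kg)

ratio ≈ 0.866

r = √(2mK)/(qB) ⇒ at equal K, r ∝ √m/q.
r_{³He²⁺ ion}/r_{proton} = 0.866.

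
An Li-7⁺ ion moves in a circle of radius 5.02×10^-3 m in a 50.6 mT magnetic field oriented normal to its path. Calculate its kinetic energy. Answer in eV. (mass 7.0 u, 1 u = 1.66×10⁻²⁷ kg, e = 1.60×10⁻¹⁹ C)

v = qBr/m = (1×1.60×10^-19)(0.0506)(5.02×10^-3) / (1.16×10^-26) = 3500 m/s.
K = ½mv² = 0.5·(1.16×10^-26)·(3500)² = 7.11×10^-20 J = 0.444 eV.

K ≈ 0.444 eV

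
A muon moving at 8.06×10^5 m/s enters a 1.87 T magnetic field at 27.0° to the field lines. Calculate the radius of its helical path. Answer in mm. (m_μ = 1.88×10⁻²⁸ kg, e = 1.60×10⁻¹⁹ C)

Only the perpendicular component v⊥ = v sin27.0° = 3.66×10^5 m/s is bent by the field.
r = m v⊥ /(qB) = (1.88×10^-28)(3.66×10^5) / [(1×1.60×10^-19)(1.87)] = 2.30×10^-4 m.

r ≈ 0.230 mm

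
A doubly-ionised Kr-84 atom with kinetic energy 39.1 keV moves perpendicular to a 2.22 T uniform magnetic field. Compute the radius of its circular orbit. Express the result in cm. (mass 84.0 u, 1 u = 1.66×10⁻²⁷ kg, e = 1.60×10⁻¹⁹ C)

r ≈ 5.88 cm

Convert the energy: K = 39.1 keV = 6.26×10^-15 J.
v = √(2K/m) = √(2·6.26×10^-15/1.39×10^-25) = 3.00×10^5 m/s.
r = mv/(qB) = (1.39×10^-25)(3.00×10^5) / [(2×1.60×10^-19)(2.22)] = 0.0588 m.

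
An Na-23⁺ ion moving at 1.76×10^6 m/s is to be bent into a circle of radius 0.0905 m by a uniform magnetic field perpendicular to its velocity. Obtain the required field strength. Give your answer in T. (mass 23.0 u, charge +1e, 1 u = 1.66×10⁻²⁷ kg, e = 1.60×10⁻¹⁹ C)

B ≈ 4.64 T

qvB = mv²/r gives B = mv/(qr).
B = (3.82×10^-26)(1.76×10^6) / [(1×1.60×10^-19)(0.0905)] = 4.64 T.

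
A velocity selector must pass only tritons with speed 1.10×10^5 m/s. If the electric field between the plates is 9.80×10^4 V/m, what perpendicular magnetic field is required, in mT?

B ≈ 891 mT

qE = qvB ⇒ B = E/v = (9.80×10^4) / (1.10×10^5) = 0.891 T.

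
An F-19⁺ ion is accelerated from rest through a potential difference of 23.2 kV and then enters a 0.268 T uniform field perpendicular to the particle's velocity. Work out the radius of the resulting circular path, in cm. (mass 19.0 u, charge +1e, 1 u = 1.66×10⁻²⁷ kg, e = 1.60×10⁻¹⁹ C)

r ≈ 35.7 cm

The kinetic energy gained is K = qV = (1×1.60×10^-19)(2.32×10^4) = 3.71×10^-15 J.
v = √(2K/m) = 4.85×10^5 m/s.
r = mv/(qB) = (3.15×10^-26)(4.85×10^5) / [(1×1.60×10^-19)(0.268)] = 0.357 m.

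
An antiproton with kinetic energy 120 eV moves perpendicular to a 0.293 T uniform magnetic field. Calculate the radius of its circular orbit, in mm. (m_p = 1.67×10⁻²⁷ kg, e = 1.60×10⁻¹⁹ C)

Convert the energy: K = 120 eV = 1.92×10^-17 J.
v = √(2K/m) = √(2·1.92×10^-17/1.67×10^-27) = 1.52×10^5 m/s.
r = mv/(qB) = (1.67×10^-27)(1.52×10^5) / [(1×1.60×10^-19)(0.293)] = 5.40×10^-3 m.

r ≈ 5.40 mm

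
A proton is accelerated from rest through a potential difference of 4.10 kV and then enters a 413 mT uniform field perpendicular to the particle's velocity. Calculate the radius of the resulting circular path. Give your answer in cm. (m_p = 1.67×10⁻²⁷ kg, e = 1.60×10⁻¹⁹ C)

The kinetic energy gained is K = qV = (1×1.60×10^-19)(4100) = 6.56×10^-16 J.
v = √(2K/m) = 8.86×10^5 m/s.
r = mv/(qB) = (1.67×10^-27)(8.86×10^5) / [(1×1.60×10^-19)(0.413)] = 0.0224 m.

r ≈ 2.24 cm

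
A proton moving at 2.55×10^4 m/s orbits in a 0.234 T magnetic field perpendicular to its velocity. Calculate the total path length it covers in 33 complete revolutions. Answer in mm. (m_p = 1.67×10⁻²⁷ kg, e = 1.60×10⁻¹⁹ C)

L ≈ 236 mm

r = mv/(qB) = 1.14×10^-3 m, so one revolution covers 2πr = 7.15×10^-3 m.
In 33 revolutions: L = 33·2πr = 0.236 m.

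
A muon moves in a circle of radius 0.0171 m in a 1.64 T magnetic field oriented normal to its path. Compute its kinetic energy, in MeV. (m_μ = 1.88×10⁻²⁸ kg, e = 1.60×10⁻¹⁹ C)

K ≈ 0.335 MeV

v = qBr/m = (1×1.60×10^-19)(1.64)(0.0171) / (1.88×10^-28) = 2.39×10^7 m/s.
K = ½mv² = 0.5·(1.88×10^-28)·(2.39×10^7)² = 5.35×10^-14 J = 0.335 MeV.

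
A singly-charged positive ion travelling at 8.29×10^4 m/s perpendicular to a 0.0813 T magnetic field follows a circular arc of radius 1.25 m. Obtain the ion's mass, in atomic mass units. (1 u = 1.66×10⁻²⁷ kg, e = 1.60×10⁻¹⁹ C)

m ≈ 118 u

qvB = mv²/r ⇒ m = qBr/v.
m = (1×1.60×10^-19)(0.0813)(1.25) / (8.29×10^4) = 1.96×10^-25 kg = 118 u.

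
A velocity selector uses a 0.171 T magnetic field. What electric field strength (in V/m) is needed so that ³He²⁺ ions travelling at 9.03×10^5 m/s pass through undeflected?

qE = qvB ⇒ E = vB = (9.03×10^5)(0.171) = 1.54×10^5 V/m.

E ≈ 1.54×10^5 V/m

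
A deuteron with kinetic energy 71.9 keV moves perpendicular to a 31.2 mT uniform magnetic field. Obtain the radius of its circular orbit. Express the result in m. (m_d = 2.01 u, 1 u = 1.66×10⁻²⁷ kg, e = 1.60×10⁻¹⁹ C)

r ≈ 1.76 m

Convert the energy: K = 71.9 keV = 1.15×10^-14 J.
v = √(2K/m) = √(2·1.15×10^-14/3.34×10^-27) = 2.63×10^6 m/s.
r = mv/(qB) = (3.34×10^-27)(2.63×10^6) / [(1×1.60×10^-19)(0.0312)] = 1.76 m.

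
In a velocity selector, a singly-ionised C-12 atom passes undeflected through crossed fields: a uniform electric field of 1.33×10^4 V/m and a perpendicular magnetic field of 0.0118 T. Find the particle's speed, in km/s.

For zero net force, qE = qvB, so v = E/B.
v = (1.33×10^4) / (0.0118) = 1.13×10^6 m/s.

v ≈ 1130 km/s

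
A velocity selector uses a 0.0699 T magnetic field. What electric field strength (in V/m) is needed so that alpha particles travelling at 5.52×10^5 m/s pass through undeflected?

qE = qvB ⇒ E = vB = (5.52×10^5)(0.0699) = 3.86×10^4 V/m.

E ≈ 3.86×10^4 V/m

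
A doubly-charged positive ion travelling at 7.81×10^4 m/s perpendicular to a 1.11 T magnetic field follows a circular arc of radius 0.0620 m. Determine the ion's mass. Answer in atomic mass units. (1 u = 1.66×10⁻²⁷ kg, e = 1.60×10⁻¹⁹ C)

m ≈ 170 u

qvB = mv²/r ⇒ m = qBr/v.
m = (2×1.60×10^-19)(1.11)(0.0620) / (7.81×10^4) = 2.82×10^-25 kg = 170 u.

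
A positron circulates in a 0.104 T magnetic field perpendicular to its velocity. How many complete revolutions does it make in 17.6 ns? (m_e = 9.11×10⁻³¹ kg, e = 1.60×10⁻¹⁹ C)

T = 2πm/(qB) = 2π(9.11×10^-31) / [(1×1.60×10^-19)(0.104)] = 3.4399×10^-10 s.
N = t/T = 1.76×10^-8 / 3.4399×10^-10 ≈ 51.16, so 51 complete revolutions.

N = 51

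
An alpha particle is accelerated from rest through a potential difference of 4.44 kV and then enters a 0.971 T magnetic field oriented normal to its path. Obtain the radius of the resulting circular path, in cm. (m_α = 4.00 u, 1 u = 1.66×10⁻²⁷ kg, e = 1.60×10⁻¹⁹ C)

r ≈ 1.40 cm

The kinetic energy gained is K = qV = (2×1.60×10^-19)(4440) = 1.42×10^-15 J.
v = √(2K/m) = 6.54×10^5 m/s.
r = mv/(qB) = (6.64×10^-27)(6.54×10^5) / [(2×1.60×10^-19)(0.971)] = 0.0140 m.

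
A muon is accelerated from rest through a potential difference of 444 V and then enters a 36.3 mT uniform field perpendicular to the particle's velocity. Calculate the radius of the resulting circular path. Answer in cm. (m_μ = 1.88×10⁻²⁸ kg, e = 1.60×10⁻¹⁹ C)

r ≈ 2.81 cm

The kinetic energy gained is K = qV = (1×1.60×10^-19)(444) = 7.10×10^-17 J.
v = √(2K/m) = 8.69×10^5 m/s.
r = mv/(qB) = (1.88×10^-28)(8.69×10^5) / [(1×1.60×10^-19)(0.0363)] = 0.0281 m.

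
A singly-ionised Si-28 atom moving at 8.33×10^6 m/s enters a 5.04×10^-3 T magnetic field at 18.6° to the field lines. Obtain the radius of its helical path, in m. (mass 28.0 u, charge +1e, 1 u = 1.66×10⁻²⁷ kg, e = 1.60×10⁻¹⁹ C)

r ≈ 153 m

Only the perpendicular component v⊥ = v sin18.6° = 2.66×10^6 m/s is bent by the field.
r = m v⊥ /(qB) = (4.65×10^-26)(2.66×10^6) / [(1×1.60×10^-19)(5.04×10^-3)] = 153 m.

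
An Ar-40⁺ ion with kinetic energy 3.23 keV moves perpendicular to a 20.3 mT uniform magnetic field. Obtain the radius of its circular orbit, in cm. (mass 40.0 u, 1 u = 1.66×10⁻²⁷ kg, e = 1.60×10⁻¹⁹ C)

Convert the energy: K = 3.23 keV = 5.17×10^-16 J.
v = √(2K/m) = √(2·5.17×10^-16/6.64×10^-26) = 1.25×10^5 m/s.
r = mv/(qB) = (6.64×10^-26)(1.25×10^5) / [(1×1.60×10^-19)(0.0203)] = 2.55 m.

r ≈ 255 cm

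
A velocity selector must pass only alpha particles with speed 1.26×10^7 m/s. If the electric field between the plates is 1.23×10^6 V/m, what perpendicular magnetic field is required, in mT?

B ≈ 97.6 mT

qE = qvB ⇒ B = E/v = (1.23×10^6) / (1.26×10^7) = 0.0976 T.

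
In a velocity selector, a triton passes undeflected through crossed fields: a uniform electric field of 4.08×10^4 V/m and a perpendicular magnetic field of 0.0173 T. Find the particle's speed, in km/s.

For zero net force, qE = qvB, so v = E/B.
v = (4.08×10^4) / (0.0173) = 2.36×10^6 m/s.

v ≈ 2360 km/s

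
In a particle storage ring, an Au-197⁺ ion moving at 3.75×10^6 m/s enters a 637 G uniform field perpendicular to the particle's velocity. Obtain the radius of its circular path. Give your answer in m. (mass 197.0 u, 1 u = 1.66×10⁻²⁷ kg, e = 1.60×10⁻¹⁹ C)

r ≈ 120 m

The magnetic force provides the centripetal force: qvB = mv²/r, so r = mv/(qB).
r = (3.27×10^-25 kg)(3.75×10^6 m/s) / [(1×1.60×10^-19 C)(0.0637 T)] = 120 m.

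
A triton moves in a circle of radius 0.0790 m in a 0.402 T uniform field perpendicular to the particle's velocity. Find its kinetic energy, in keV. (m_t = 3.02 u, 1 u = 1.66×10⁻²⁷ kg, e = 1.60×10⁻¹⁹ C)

v = qBr/m = (1×1.60×10^-19)(0.402)(0.0790) / (5.01×10^-27) = 1.01×10^6 m/s.
K = ½mv² = 0.5·(5.01×10^-27)·(1.01×10^6)² = 2.58×10^-15 J = 16.1 keV.

K ≈ 16.1 keV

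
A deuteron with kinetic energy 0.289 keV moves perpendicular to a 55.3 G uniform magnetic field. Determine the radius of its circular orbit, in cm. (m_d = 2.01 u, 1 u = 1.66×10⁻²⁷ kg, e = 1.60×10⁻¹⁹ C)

r ≈ 62.8 cm

Convert the energy: K = 0.289 keV = 4.62×10^-17 J.
v = √(2K/m) = √(2·4.62×10^-17/3.34×10^-27) = 1.66×10^5 m/s.
r = mv/(qB) = (3.34×10^-27)(1.66×10^5) / [(1×1.60×10^-19)(5.53×10^-3)] = 0.628 m.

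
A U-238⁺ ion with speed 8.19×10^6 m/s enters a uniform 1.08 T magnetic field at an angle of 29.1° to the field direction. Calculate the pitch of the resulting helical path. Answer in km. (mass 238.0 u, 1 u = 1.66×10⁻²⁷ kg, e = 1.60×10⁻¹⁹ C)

pitch ≈ 0.103 km

The velocity component along B is v∥ = v cos29.1° = 7.16×10^6 m/s.
The cyclotron period T = 2πm/(qB) = 1.44×10^-5 s is set by m, q, B alone.
Pitch = v∥·T = (7.16×10^6)(1.44×10^-5) = 103 m.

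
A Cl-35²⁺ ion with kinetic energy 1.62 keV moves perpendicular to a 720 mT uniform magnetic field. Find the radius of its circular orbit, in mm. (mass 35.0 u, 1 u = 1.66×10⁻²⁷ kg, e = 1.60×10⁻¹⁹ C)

Convert the energy: K = 1.62 keV = 2.59×10^-16 J.
v = √(2K/m) = √(2·2.59×10^-16/5.81×10^-26) = 9.45×10^4 m/s.
r = mv/(qB) = (5.81×10^-26)(9.45×10^4) / [(2×1.60×10^-19)(0.720)] = 0.0238 m.

r ≈ 23.8 mm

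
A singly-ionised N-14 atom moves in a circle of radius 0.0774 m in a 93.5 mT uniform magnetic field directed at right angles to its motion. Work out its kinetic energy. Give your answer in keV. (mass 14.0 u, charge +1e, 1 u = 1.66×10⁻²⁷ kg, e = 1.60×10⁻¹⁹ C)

v = qBr/m = (1×1.60×10^-19)(0.0935)(0.0774) / (2.32×10^-26) = 4.98×10^4 m/s.
K = ½mv² = 0.5·(2.32×10^-26)·(4.98×10^4)² = 2.88×10^-17 J = 0.180 keV.

K ≈ 0.180 keV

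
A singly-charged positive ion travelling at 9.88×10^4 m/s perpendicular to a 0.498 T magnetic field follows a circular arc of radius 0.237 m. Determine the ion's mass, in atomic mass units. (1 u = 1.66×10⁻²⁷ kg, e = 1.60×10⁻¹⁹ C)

qvB = mv²/r ⇒ m = qBr/v.
m = (1×1.60×10^-19)(0.498)(0.237) / (9.88×10^4) = 1.91×10^-25 kg = 115 u.

m ≈ 115 u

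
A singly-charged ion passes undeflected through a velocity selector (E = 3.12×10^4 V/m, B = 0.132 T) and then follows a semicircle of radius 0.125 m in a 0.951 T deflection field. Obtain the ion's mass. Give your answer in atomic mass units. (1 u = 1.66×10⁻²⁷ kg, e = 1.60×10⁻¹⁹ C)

m ≈ 48.5 u

v = E/B₁ = 2.36×10^5 m/s.
From r = mv/(qB₂), m = qB₂r/v = (1×1.60×10^-19)(0.951)(0.125) / (2.36×10^5) = 8.05×10^-26 kg.
In atomic mass units: m = 8.05×10^-26 / 1.66×10^-27 = 48.5 u.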